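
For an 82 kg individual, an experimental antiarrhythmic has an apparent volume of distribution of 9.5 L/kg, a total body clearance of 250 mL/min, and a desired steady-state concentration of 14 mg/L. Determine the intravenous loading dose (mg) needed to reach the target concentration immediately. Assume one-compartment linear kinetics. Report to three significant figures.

10900 mg

Vd(total) = 82 kg × 9.5 L/kg = 779.0 L
LD = Vd × C = 779.0 × 14.00 = 10910 mg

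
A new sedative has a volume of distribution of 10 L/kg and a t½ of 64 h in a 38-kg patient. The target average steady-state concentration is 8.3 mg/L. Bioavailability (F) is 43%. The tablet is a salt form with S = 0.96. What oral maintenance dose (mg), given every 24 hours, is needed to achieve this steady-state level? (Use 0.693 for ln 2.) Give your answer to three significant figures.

1990 mg

Vd(total) = 38 kg × 10 L/kg = 380.0 L
CL = ln 2 · Vd / t½ = 0.693 × 380.0 / 64 = 4.115 L/h
D = CL × Css × τ / F / S = 4.115 × 8.3 × 24 / 0.43 / 0.96 = 1986 mg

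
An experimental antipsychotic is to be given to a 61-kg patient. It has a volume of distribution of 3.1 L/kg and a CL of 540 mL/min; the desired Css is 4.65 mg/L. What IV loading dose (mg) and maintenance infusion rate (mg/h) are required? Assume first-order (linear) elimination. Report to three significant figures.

Total Vd = 3.1 × 61 = 189.1 L
Loading: fill Vd to C_target → 189.1 L × 4.65 mg/L = 879.3 mg
Convert clearance: 540 mL/min × 60 min/h ÷ 1000 mL/L = 32.40 L/h
Infusion rate = 32.40 L/h × 4.65 mg/L = 150.7 mg/h

(a) 879 mg; (b) 151 mg/h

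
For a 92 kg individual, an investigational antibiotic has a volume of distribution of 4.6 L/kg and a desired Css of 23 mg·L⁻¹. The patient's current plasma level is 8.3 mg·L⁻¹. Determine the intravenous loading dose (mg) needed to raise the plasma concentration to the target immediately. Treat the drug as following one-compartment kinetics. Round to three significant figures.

Vd(total) = 92 kg × 4.6 L/kg = 423.2 L
The loading dose fills Vd to the target concentration.
Concentration deficit ΔC = 23 − 8.3 = 14.70 mg/L
LD = Vd × ΔC = 423.2 × 14.70 = 6221 mg

6220 mg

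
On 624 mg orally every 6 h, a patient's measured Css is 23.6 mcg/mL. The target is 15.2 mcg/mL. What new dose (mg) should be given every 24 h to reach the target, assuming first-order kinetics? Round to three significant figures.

1610 mg

For first-order elimination, Css ∝ F·D/(CL·τ); F and CL are unchanged, so Css ∝ D/τ.
D₂ = D₁ × (Css,target / Css,current) × (τ₂/τ₁) = 624 × (15.2/23.6) × (24/6) = 1608 mg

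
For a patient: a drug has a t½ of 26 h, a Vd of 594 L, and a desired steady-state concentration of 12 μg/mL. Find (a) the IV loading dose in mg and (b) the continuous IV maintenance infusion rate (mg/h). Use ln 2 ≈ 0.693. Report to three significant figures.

LD = Vd × C = 594.0 × 12 = 7128 mg
CL = 0.693 × Vd / t½ = 0.693 × 594.0 / 26 = 15.83 L/h
Infusion rate = CL × Css = 15.83 × 12 = 190.0 mg/h

(a) 7130 mg; (b) 190 mg/h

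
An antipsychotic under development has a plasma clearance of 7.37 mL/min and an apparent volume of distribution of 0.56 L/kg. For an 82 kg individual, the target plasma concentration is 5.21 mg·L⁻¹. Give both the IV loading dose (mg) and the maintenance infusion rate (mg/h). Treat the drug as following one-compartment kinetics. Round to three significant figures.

Total Vd = 0.56 × 82 = 45.92 L
LD = Vd · C_target = 45.92 × 5.21 = 239.2 mg
CL = 7.37 mL/min × 60/1000 = 0.4422 L/h
Maintenance: replace elimination → rate = CL × Css = 0.4422 × 5.21 = 2.304 mg/h

(a) 239 mg; (b) 2.30 mg/h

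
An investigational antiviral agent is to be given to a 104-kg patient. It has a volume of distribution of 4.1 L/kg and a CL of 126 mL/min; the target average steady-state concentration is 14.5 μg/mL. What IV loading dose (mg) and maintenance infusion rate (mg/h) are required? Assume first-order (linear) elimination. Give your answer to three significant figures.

Vd(total) = 104 kg × 4.1 L/kg = 426.4 L
LD = Vd · C_target = 426.4 × 14.5 = 6183 mg
CL = 126 mL/min = 126 × 0.06 = 7.560 L/h
Maintenance: replace elimination → rate = CL × Css = 7.560 × 14.5 = 109.6 mg/h

(a) 6180 mg; (b) 110 mg/h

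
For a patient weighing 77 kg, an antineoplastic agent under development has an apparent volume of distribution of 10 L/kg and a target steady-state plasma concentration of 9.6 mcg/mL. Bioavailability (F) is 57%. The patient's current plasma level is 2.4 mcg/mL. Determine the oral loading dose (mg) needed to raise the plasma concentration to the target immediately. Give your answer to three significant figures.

Vd(total) = 77 kg × 10 L/kg = 770.0 L
Concentration deficit ΔC = 9.6 − 2.4 = 7.200 mg/L
LD = Vd × ΔC / F = 770.0 × 7.200 / 0.57 = 9726 mg

9730 mg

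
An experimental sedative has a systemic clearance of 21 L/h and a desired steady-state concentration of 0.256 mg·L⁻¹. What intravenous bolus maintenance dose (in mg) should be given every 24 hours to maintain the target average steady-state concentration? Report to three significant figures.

129 mg

D = CL × Css × τ = 21.00 × 0.256 × 24 = 129.0 mg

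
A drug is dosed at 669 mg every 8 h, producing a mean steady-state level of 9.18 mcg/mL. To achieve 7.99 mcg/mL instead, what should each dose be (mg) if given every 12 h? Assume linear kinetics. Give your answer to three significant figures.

873 mg

For first-order elimination, Css ∝ F·D/(CL·τ); F and CL are unchanged, so Css ∝ D/τ.
D₂ = D₁ × (Css,target / Css,current) × (τ₂/τ₁) = 669 × (7.99/9.18) × (12/8) = 873.4 mg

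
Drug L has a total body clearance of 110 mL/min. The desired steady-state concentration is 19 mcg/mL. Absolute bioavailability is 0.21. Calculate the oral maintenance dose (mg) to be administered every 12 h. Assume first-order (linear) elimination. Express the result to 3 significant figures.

Convert clearance: 110 mL/min × 60 min/h ÷ 1000 mL/L = 6.600 L/h
D = CL × Css × τ / F = 6.600 × 19 × 12 / 0.21 = 7166 mg

7170 mg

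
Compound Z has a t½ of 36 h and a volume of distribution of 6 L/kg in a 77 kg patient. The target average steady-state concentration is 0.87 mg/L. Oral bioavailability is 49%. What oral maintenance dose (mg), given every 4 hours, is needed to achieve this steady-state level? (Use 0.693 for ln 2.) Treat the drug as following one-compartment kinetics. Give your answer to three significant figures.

63.2 mg

Vd(total) = 77 kg × 6 L/kg = 462.0 L
CL = 0.693 × Vd / t½ = 0.693 × 462.0 / 36 = 8.894 L/h
D = CL × Css × τ / F = 8.894 × 0.87 × 4 / 0.49 = 63.17 mg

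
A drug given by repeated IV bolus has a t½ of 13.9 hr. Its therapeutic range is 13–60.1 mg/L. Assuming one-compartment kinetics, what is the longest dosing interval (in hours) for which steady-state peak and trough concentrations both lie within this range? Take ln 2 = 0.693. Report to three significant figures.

30.7 h

k = 0.693 / t½ = 0.693 / 13.9 = 0.04986 h⁻¹
Between IV bolus doses, concentration decays as C = C₀·e^(−kτ), so C_peak/C_trough = e^(kτ).
τ_max = ln(C_peak/C_trough) / k = ln(60.1/13) / 0.04986 = 1.531 / 0.04986 = 30.71 h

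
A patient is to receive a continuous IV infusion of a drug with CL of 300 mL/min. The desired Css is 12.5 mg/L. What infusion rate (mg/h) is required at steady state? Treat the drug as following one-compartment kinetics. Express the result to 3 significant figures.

225 mg/h

CL = 300 mL/min × 60/1000 = 18.00 L/h
At steady state, infusion rate equals elimination rate: rate in = CL × Css.
Infusion rate = CL · Css = 18.00 L/h × 12.5 mg/L = 225.0 mg/h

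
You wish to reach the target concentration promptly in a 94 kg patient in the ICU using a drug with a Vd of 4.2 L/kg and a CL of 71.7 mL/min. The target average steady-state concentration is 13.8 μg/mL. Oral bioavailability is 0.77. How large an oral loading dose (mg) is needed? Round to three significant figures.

7080 mg

Total Vd = 4.2 × 94 = 394.8 L
Loading dose depends on Vd (not clearance): it fills the distribution volume.
LD = Vd × C / F = 394.8 × 13.80 / 0.77 = 7076 mg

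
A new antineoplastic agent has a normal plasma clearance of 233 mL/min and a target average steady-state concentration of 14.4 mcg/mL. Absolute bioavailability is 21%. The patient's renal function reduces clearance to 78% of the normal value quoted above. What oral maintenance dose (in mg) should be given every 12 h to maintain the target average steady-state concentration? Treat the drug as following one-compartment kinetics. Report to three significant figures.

Convert clearance: 233 mL/min × 60 min/h ÷ 1000 mL/L = 13.98 L/h
Patient clearance = 0.78 × 13.98 = 10.90 L/h
D = CL × Css × τ / F = 10.90 × 14.4 × 12 / 0.21 = 8969 mg

8970 mg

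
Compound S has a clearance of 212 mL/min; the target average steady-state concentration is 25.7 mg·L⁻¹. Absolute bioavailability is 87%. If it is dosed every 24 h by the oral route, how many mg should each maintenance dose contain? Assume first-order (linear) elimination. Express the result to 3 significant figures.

CL = 212 mL/min × 60/1000 = 12.72 L/h
D = CL × Css × τ / F = 12.72 × 25.7 × 24 / 0.87 = 9018 mg

9020 mg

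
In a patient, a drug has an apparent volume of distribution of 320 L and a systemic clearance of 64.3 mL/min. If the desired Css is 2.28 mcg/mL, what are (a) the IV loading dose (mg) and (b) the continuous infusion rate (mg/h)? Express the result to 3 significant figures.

LD = Vd · C_target = 320.0 × 2.28 = 729.6 mg
CL = 64.3 mL/min = 64.3 × 0.06 = 3.858 L/h
Infusion rate = 3.858 L/h × 2.28 mg/L = 8.796 mg/h

(a) 730 mg; (b) 8.80 mg/h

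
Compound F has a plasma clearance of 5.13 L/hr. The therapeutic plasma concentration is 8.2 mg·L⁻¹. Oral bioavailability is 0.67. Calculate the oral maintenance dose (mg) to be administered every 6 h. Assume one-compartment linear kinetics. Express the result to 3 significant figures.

At steady state, dose per interval replaces the amount cleared in that interval: F·D/τ = CL·Css.
D = CL × Css × τ / F = 5.130 × 8.2 × 6 / 0.67 = 376.7 mg

377 mg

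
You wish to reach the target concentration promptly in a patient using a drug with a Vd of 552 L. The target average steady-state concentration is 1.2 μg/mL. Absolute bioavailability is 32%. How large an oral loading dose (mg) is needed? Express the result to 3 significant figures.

The loading dose fills Vd to the target concentration.
LD = Vd × C / F = 552.0 × 1.200 / 0.32 = 2070 mg

2070 mg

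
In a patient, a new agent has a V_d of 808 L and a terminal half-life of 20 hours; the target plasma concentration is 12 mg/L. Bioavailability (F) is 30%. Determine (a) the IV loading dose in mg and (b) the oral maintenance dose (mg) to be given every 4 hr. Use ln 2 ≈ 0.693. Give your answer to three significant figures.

(a) 9700 mg; (b) 4480 mg

LD = Vd × C = 808.0 × 12 = 9696 mg
CL = 0.693 × Vd / t½ = 0.693 × 808.0 / 20 = 28.00 L/h
D = CL × Css × τ / F = 28.00 × 12 × 4 / 0.3 = 4480 mg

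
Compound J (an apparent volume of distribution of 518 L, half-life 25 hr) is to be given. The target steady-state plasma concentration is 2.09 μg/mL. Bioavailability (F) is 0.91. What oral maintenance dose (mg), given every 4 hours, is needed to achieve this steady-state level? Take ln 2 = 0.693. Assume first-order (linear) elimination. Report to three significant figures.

132 mg

CL = 0.693 × Vd / t½ = 0.693 × 518.0 / 25 = 14.36 L/h
D = CL × Css × τ / F = 14.36 × 2.09 × 4 / 0.91 = 131.9 mg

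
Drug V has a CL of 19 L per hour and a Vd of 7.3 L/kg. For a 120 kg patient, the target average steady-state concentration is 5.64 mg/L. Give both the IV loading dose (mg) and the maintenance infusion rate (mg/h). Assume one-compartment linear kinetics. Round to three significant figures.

Vd = 7.3 L/kg × 120 kg = 876.0 L
Loading dose = Vd × C = 876.0 × 5.64 = 4941 mg
Maintenance infusion rate = CL × Css = 19.00 × 5.64 = 107.2 mg/h

(a) 4940 mg; (b) 107 mg/h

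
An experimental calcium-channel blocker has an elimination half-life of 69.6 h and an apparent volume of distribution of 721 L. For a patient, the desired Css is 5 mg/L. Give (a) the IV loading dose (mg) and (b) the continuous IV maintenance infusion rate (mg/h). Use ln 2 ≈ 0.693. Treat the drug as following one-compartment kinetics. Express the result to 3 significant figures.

(a) 3610 mg; (b) 35.9 mg/h

LD = Vd × C = 721.0 × 5 = 3605 mg
CL = 0.693 × Vd / t½ = 0.693 × 721.0 / 69.6 = 7.179 L/h
Infusion rate = CL × Css = 7.179 × 5 = 35.90 mg/h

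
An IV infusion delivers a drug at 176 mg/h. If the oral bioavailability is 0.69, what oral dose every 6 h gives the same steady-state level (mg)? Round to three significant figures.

To maintain the same Css, the systemic dosing rate must be unchanged: F·D/τ = infusion rate.
D = rate × τ / F = 176 × 6 / 0.69 = 1530 mg

1530 mg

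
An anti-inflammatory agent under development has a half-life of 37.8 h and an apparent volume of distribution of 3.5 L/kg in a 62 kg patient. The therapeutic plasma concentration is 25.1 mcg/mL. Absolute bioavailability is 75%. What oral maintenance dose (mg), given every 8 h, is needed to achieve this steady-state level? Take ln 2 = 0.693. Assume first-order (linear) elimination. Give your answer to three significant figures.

1070 mg

Total Vd = 3.5 × 62 = 217.0 L
CL = 0.693 × Vd / t½ = 0.693 × 217.0 / 37.8 = 3.978 L/h
D = CL × Css × τ / F = 3.978 × 25.1 × 8 / 0.75 = 1065 mg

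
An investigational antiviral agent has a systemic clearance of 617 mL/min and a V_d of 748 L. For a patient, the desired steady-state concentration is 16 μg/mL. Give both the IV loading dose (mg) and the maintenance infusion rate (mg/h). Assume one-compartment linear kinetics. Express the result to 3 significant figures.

Loading: fill Vd to C_target → 748.0 L × 16 mg/L = 11970 mg
CL = 617 mL/min = 617 × 0.06 = 37.02 L/h
Maintenance infusion rate = CL × Css = 37.02 × 16 = 592.3 mg/h

(a) 12000 mg; (b) 592 mg/h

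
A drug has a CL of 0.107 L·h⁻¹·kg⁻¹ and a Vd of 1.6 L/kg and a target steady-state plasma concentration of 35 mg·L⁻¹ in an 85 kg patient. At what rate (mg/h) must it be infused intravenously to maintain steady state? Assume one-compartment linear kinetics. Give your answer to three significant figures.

CL = 0.107 L·h⁻¹·kg⁻¹ × 85 kg = 9.095 L/h
Infusion rate = CL · Css = 9.095 L/h × 35 mg/L = 318.3 mg/h

318 mg/h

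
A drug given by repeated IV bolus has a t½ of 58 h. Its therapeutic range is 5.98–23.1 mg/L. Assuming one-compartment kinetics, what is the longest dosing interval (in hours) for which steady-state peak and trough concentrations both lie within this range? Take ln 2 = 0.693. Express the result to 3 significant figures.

113 h

k = 0.693 / t½ = 0.693 / 58 = 0.01195 h⁻¹
Between IV bolus doses, concentration decays as C = C₀·e^(−kτ), so C_peak/C_trough = e^(kτ).
τ_max = ln(C_peak/C_trough) / k = ln(23.1/5.98) / 0.01195 = 1.351 / 0.01195 = 113.1 h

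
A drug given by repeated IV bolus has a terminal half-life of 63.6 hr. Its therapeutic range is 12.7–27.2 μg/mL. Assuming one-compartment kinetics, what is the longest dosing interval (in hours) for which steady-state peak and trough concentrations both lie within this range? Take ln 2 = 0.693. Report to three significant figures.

k = 0.693 / t½ = 0.693 / 63.6 = 0.01090 h⁻¹
Between IV bolus doses, concentration decays as C = C₀·e^(−kτ), so C_peak/C_trough = e^(kτ).
τ_max = ln(C_peak/C_trough) / k = ln(27.2/12.7) / 0.01090 = 0.7616 / 0.01090 = 69.87 h

69.9 h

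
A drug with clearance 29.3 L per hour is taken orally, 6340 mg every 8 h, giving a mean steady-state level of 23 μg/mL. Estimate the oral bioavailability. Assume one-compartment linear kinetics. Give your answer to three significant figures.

0.850

F·D/τ = CL·Css at steady state → F = CL·Css·τ / D.
F = 29.3 × 23 × 8 / 6340 = 0.850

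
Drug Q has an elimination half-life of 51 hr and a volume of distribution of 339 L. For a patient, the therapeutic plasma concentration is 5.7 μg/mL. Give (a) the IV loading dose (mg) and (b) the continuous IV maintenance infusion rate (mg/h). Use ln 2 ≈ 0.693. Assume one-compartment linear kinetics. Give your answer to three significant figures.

LD = Vd × C = 339.0 × 5.7 = 1932 mg
CL = 0.693 × Vd / t½ = 0.693 × 339.0 / 51 = 4.606 L/h
Infusion rate = CL × Css = 4.606 × 5.7 = 26.25 mg/h

(a) 1930 mg; (b) 26.3 mg/h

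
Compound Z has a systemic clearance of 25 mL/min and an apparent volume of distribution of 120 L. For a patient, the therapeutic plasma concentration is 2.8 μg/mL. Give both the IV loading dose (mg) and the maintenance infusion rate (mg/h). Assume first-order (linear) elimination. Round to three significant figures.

(a) 336 mg; (b) 4.20 mg/h

Loading: fill Vd to C_target → 120.0 L × 2.8 mg/L = 336.0 mg
CL = 25 mL/min × 60/1000 = 1.500 L/h
Maintenance infusion rate = CL × Css = 1.500 × 2.8 = 4.200 mg/h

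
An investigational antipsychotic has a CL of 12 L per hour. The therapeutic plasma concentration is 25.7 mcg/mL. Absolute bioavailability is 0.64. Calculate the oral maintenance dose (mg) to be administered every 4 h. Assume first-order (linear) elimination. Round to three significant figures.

At steady state, dose per interval replaces the amount cleared in that interval: F·D/τ = CL·Css.
D = CL × Css × τ / F = 12.00 × 25.7 × 4 / 0.64 = 1928 mg

1930 mg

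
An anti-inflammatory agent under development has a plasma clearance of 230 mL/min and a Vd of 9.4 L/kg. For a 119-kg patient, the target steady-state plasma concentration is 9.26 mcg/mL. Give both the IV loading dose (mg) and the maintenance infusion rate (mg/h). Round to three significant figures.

(a) 10400 mg; (b) 128 mg/h

Total Vd = 9.4 × 119 = 1119 L
Loading: fill Vd to C_target → 1119 L × 9.26 mg/L = 10360 mg
CL = 230 mL/min × 60/1000 = 13.80 L/h
Maintenance: replace elimination → rate = CL × Css = 13.80 × 9.26 = 127.8 mg/h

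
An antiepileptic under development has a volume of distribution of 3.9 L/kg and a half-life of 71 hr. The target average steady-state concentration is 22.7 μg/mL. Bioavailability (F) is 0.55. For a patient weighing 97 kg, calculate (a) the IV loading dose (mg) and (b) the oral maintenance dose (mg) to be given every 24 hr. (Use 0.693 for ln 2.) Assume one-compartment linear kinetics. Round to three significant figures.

(a) 8590 mg; (b) 3660 mg

Vd(total) = 97 kg × 3.9 L/kg = 378.3 L
LD = Vd × C = 378.3 × 22.7 = 8587 mg
CL = 0.693 × Vd / t½ = 0.693 × 378.3 / 71 = 3.692 L/h
D = CL × Css × τ / F = 3.692 × 22.7 × 24 / 0.55 = 3657 mg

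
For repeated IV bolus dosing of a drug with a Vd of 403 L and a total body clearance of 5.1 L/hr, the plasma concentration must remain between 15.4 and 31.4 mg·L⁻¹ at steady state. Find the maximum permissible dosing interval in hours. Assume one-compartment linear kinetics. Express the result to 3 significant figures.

56.3 h

k = CL / Vd = 5.100 / 403.0 = 0.01266 h⁻¹
Between IV bolus doses, concentration decays as C = C₀·e^(−kτ), so C_peak/C_trough = e^(kτ).
τ_max = ln(C_peak/C_trough) / k = ln(31.4/15.4) / 0.01266 = 0.7124 / 0.01266 = 56.27 h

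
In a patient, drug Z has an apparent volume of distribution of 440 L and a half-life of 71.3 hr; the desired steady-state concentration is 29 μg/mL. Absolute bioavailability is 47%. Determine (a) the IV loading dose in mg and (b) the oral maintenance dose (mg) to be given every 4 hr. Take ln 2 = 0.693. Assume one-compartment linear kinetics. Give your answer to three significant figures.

(a) 12800 mg; (b) 1060 mg

LD = Vd × C = 440.0 × 29 = 12760 mg
CL = 0.693 × Vd / t½ = 0.693 × 440.0 / 71.3 = 4.277 L/h
D = CL × Css × τ / F = 4.277 × 29 × 4 / 0.47 = 1056 mg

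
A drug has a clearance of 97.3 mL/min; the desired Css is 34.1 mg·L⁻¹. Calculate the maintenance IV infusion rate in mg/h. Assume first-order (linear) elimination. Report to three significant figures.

199 mg/h

CL = 97.3 mL/min × 60/1000 = 5.838 L/h
Rate = CL × Css = 5.838 × 34.1 = 199.1 mg/h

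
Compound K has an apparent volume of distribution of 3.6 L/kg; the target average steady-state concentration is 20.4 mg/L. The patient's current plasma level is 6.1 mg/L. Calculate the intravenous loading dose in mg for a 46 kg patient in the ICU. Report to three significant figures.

Total Vd = 3.6 × 46 = 165.6 L
Concentration deficit ΔC = 20.4 − 6.1 = 14.30 mg/L
LD = Vd × ΔC = 165.6 × 14.30 = 2368 mg

2370 mg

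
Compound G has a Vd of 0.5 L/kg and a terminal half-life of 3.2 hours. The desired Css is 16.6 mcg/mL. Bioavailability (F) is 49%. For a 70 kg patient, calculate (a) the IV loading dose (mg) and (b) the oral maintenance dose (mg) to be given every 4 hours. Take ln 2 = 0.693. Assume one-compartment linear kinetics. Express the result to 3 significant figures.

(a) 581 mg; (b) 1030 mg

Vd(total) = 70 kg × 0.5 L/kg = 35.00 L
LD = Vd × C = 35.00 × 16.6 = 581.0 mg
CL = 0.693 × Vd / t½ = 0.693 × 35.00 / 3.2 = 7.580 L/h
D = CL × Css × τ / F = 7.580 × 16.6 × 4 / 0.49 = 1027 mg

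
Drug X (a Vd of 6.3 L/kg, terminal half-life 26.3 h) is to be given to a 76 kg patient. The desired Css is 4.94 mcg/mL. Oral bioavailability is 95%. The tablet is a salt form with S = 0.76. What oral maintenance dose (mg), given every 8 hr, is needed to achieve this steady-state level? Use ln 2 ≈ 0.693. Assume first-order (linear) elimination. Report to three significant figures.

Vd = 6.3 L/kg × 76 kg = 478.8 L
CL = 0.693 × Vd / t½ = 0.693 × 478.8 / 26.3 = 12.62 L/h
D = CL × Css × τ / F / S = 12.62 × 4.94 × 8 / 0.95 / 0.76 = 690.8 mg

691 mg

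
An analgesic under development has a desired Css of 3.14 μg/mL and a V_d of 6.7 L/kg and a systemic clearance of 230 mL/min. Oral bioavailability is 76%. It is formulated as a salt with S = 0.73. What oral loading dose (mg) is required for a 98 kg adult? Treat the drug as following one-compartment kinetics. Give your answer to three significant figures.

3720 mg

Vd = 6.7 L/kg × 98 kg = 656.6 L
Loading dose depends on Vd (not clearance): it fills the distribution volume.
LD = Vd × C / F / S = 656.6 × 3.140 / 0.76 / 0.73 = 3716 mg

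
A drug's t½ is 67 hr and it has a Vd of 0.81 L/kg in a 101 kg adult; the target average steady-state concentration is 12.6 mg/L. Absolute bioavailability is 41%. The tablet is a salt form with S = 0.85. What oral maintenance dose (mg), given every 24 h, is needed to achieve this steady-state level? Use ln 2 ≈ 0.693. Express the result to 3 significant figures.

734 mg

Vd(total) = 101 kg × 0.81 L/kg = 81.81 L
CL = 0.693 × Vd / t½ = 0.693 × 81.81 / 67 = 0.8462 L/h
D = CL × Css × τ / F / S = 0.8462 × 12.6 × 24 / 0.41 / 0.85 = 734.3 mg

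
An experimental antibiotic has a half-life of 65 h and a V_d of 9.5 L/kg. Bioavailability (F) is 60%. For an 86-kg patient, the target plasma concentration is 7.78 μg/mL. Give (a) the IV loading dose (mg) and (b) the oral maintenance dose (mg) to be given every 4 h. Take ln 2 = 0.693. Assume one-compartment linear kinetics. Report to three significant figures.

Total Vd = 9.5 × 86 = 817.0 L
LD = Vd × C = 817.0 × 7.78 = 6356 mg
CL = 0.693 × Vd / t½ = 0.693 × 817.0 / 65 = 8.710 L/h
D = CL × Css × τ / F = 8.710 × 7.78 × 4 / 0.6 = 451.8 mg

(a) 6360 mg; (b) 452 mg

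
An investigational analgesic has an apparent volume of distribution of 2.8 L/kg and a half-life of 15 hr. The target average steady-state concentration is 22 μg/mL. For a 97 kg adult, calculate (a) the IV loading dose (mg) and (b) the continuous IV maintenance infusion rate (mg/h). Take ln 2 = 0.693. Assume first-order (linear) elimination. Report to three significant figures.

Total Vd = 2.8 × 97 = 271.6 L
LD = Vd × C = 271.6 × 22 = 5975 mg
CL = 0.693 × Vd / t½ = 0.693 × 271.6 / 15 = 12.55 L/h
Infusion rate = CL × Css = 12.55 × 22 = 276.1 mg/h

(a) 5980 mg; (b) 276 mg/h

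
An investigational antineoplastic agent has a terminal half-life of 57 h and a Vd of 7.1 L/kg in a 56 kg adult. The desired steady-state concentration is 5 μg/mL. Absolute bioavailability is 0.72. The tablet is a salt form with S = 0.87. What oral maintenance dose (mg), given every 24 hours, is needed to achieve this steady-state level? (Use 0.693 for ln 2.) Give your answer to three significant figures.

926 mg

Vd = 7.1 L/kg × 56 kg = 397.6 L
k = 0.693/57 = 0.01216 h⁻¹, so CL = k·Vd = 0.01216 × 397.6 = 4.835 L/h
D = CL × Css × τ / F / S = 4.835 × 5 × 24 / 0.72 / 0.87 = 926.2 mg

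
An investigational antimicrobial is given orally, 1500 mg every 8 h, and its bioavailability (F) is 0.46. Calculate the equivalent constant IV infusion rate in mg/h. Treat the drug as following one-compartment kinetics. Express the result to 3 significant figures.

86.3 mg/h

Equivalent systemic input: infusion rate = F·D/τ.
Rate = 0.46 × 1500 / 8 = 86.25 mg/h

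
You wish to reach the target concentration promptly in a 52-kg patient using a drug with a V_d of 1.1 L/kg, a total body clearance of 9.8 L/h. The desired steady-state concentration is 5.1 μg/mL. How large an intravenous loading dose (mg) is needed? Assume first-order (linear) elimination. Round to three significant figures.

292 mg

Vd = 1.1 L/kg × 52 kg = 57.20 L
LD = Vd × C = 57.20 × 5.100 = 291.7 mg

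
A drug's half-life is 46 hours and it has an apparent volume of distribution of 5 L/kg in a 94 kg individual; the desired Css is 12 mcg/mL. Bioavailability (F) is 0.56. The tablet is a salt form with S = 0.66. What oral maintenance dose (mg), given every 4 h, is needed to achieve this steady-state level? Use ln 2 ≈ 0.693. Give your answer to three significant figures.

920 mg

Total Vd = 5 × 94 = 470.0 L
CL = 0.693 × Vd / t½ = 0.693 × 470.0 / 46 = 7.081 L/h
D = CL × Css × τ / F / S = 7.081 × 12 × 4 / 0.56 / 0.66 = 919.6 mg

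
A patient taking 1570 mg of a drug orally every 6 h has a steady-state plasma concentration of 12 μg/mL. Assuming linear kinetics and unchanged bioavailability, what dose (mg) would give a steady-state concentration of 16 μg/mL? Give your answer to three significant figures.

With linear kinetics, Css is proportional to dose rate (D/τ) at fixed clearance.
D₂ = D₁ × (Css,target / Css,current) = 1570 × 16/12 = 2093 mg

2090 mg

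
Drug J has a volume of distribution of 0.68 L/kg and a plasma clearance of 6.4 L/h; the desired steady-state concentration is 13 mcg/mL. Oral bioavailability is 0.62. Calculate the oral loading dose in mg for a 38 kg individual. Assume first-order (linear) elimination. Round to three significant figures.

542 mg

Vd = 0.68 L/kg × 38 kg = 25.84 L
LD = Vd × C / F = 25.84 × 13.00 / 0.62 = 541.8 mg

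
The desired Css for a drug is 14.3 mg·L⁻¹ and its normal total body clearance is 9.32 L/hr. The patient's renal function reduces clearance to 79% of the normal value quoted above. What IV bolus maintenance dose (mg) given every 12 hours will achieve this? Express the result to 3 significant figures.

Patient clearance = 0.79 × 9.320 = 7.363 L/h
D = CL × Css × τ = 7.363 × 14.3 × 12 = 1263 mg

1260 mg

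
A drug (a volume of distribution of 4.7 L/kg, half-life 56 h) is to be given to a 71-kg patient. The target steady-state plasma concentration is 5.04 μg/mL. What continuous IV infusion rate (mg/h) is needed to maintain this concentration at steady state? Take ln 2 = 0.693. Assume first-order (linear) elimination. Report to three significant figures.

Total Vd = 4.7 × 71 = 333.7 L
CL = 0.693 × Vd / t½ = 0.693 × 333.7 / 56 = 4.130 L/h
Infusion rate = CL × Css = 4.130 × 5.04 = 20.82 mg/h

20.8 mg/h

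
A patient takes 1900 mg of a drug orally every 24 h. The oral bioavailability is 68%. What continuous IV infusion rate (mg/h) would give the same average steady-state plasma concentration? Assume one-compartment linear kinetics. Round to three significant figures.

Equivalent systemic input: infusion rate = F·D/τ.
Rate = 0.68 × 1900 / 24 = 53.83 mg/h

53.8 mg/h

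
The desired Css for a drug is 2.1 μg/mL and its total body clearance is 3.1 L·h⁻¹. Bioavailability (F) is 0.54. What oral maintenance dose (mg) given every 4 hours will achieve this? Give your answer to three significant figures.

48.2 mg

D = CL × Css × τ / F = 3.100 × 2.1 × 4 / 0.54 = 48.22 mg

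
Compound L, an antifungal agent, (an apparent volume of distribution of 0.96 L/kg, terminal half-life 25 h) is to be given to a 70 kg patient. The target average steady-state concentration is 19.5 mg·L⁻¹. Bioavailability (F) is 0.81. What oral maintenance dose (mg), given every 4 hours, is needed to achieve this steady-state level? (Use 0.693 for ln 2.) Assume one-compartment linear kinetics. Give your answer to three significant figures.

Total Vd = 0.96 × 70 = 67.20 L
CL = ln 2 · Vd / t½ = 0.693 × 67.20 / 25 = 1.863 L/h
D = CL × Css × τ / F = 1.863 × 19.5 × 4 / 0.81 = 179.4 mg

179 mg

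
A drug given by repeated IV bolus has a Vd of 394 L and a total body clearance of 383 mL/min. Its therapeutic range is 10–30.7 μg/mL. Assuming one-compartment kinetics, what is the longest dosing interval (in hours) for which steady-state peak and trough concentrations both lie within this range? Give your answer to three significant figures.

19.2 h

Convert clearance: 383 mL/min × 60 min/h ÷ 1000 mL/L = 22.98 L/h
k = CL / Vd = 22.98 / 394.0 = 0.05832 h⁻¹
Between IV bolus doses, concentration decays as C = C₀·e^(−kτ), so C_peak/C_trough = e^(kτ).
τ_max = ln(C_peak/C_trough) / k = ln(30.7/10) / 0.05832 = 1.122 / 0.05832 = 19.24 h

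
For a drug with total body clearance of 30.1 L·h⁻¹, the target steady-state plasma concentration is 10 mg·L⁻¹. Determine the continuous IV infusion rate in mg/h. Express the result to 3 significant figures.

301 mg/h

R₀ = 30.10 × 10 = 301.0 mg/h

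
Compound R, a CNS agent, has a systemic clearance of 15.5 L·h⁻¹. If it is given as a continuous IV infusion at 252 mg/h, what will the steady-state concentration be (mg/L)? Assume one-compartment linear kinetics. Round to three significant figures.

16.3 mg/L

Css = rate / CL = 252 / 15.50 = 16.26 mg/L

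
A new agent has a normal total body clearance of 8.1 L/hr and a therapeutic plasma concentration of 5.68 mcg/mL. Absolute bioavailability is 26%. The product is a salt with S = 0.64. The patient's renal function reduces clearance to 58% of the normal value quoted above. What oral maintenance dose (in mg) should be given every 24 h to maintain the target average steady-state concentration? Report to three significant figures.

Patient clearance = 0.58 × 8.100 = 4.698 L/h
D = CL × Css × τ / F / S = 4.698 × 5.68 × 24 / 0.26 / 0.64 = 3849 mg

3850 mg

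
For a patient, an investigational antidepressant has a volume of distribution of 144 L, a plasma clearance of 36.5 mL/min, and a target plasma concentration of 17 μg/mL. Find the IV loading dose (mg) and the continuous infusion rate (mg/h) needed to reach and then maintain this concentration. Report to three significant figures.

(a) 2450 mg; (b) 37.2 mg/h

Loading dose = Vd × C = 144.0 × 17 = 2448 mg
CL = 36.5 mL/min = 36.5 × 0.06 = 2.190 L/h
Infusion rate = 2.190 L/h × 17 mg/L = 37.23 mg/h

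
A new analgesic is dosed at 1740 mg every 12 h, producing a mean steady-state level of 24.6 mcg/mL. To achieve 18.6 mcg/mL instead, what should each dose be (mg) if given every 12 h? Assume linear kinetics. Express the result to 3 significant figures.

With linear kinetics, Css is proportional to dose rate (D/τ) at fixed clearance.
D₂ = D₁ × (Css,target / Css,current) = 1740 × 18.6/24.6 = 1316 mg

1320 mg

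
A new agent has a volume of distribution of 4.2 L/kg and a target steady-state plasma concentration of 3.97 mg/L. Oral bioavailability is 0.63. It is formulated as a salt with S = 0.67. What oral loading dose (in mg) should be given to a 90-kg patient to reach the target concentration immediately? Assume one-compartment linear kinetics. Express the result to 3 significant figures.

Vd(total) = 90 kg × 4.2 L/kg = 378.0 L
The loading dose fills Vd to the target concentration.
LD = Vd × C / F / S = 378.0 × 3.970 / 0.63 / 0.67 = 3555 mg

3560 mg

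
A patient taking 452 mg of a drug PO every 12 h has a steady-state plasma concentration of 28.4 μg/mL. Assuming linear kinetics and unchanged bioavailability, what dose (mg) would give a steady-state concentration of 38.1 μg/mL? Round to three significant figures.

For first-order elimination, Css ∝ F·D/(CL·τ); F and CL are unchanged, so Css ∝ D/τ.
D₂ = D₁ × (Css,target / Css,current) = 452 × 38.1/28.4 = 606.4 mg

606 mg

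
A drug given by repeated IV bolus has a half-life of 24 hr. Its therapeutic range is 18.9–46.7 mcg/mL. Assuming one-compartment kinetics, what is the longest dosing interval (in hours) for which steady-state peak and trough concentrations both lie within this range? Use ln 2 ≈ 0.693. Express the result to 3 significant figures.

31.3 h

k = 0.693 / t½ = 0.693 / 24 = 0.02888 h⁻¹
Between IV bolus doses, concentration decays as C = C₀·e^(−kτ), so C_peak/C_trough = e^(kτ).
τ_max = ln(C_peak/C_trough) / k = ln(46.7/18.9) / 0.02888 = 0.9046 / 0.02888 = 31.32 h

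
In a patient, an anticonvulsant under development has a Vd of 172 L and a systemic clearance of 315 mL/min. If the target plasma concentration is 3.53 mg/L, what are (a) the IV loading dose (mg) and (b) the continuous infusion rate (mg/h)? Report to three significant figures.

(a) 607 mg; (b) 66.7 mg/h

Loading dose = Vd × C = 172.0 × 3.53 = 607.2 mg
Convert clearance: 315 mL/min × 60 min/h ÷ 1000 mL/L = 18.90 L/h
Maintenance: replace elimination → rate = CL × Css = 18.90 × 3.53 = 66.72 mg/h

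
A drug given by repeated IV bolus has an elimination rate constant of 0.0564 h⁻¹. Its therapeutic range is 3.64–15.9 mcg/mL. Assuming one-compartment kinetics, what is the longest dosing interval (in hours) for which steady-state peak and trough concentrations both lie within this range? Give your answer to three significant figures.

26.1 h

Between IV bolus doses, concentration decays as C = C₀·e^(−kτ), so C_peak/C_trough = e^(kτ).
τ_max = ln(C_peak/C_trough) / k = ln(15.9/3.64) / 0.05640 = 1.474 / 0.05640 = 26.13 h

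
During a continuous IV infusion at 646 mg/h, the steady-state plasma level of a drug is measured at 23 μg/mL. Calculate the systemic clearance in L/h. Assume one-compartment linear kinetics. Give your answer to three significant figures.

28.1 L/h

At steady state, infusion rate = CL × Css, so CL = rate / Css.
CL = 646 / 23 = 28.09 L/h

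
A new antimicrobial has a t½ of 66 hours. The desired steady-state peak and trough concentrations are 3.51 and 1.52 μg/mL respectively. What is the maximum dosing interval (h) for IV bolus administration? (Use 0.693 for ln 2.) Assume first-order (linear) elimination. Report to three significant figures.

79.7 h

k = 0.693 / t½ = 0.693 / 66 = 0.01050 h⁻¹
Between IV bolus doses, concentration decays as C = C₀·e^(−kτ), so C_peak/C_trough = e^(kτ).
τ_max = ln(C_peak/C_trough) / k = ln(3.51/1.52) / 0.01050 = 0.8369 / 0.01050 = 79.70 h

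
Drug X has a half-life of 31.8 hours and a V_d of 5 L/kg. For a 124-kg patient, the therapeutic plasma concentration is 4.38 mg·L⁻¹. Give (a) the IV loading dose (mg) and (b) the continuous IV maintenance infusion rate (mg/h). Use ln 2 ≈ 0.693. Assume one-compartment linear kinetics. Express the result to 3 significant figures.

(a) 2720 mg; (b) 59.2 mg/h

Vd = 5 L/kg × 124 kg = 620.0 L
LD = Vd × C = 620.0 × 4.38 = 2716 mg
CL = 0.693 × Vd / t½ = 0.693 × 620.0 / 31.8 = 13.51 L/h
Infusion rate = CL × Css = 13.51 × 4.38 = 59.17 mg/h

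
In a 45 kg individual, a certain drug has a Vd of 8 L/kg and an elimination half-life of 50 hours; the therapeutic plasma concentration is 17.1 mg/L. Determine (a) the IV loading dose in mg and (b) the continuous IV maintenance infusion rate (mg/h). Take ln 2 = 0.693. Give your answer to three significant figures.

(a) 6160 mg; (b) 85.3 mg/h

Vd(total) = 45 kg × 8 L/kg = 360.0 L
LD = Vd × C = 360.0 × 17.1 = 6156 mg
CL = 0.693 × Vd / t½ = 0.693 × 360.0 / 50 = 4.990 L/h
Infusion rate = CL × Css = 4.990 × 17.1 = 85.33 mg/h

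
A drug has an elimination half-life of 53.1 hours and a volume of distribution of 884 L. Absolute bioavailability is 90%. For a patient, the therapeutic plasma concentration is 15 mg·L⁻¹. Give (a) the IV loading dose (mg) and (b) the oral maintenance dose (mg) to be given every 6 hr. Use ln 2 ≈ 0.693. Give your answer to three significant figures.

(a) 13300 mg; (b) 1150 mg

LD = Vd × C = 884.0 × 15 = 13260 mg
CL = 0.693 × Vd / t½ = 0.693 × 884.0 / 53.1 = 11.54 L/h
D = CL × Css × τ / F = 11.54 × 15 × 6 / 0.9 = 1154 mg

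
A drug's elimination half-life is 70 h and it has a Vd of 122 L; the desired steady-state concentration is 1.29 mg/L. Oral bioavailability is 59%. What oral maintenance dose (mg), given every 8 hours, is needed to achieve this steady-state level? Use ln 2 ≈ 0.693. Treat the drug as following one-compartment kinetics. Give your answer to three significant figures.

21.1 mg

CL = ln 2 · Vd / t½ = 0.693 × 122.0 / 70 = 1.208 L/h
D = CL × Css × τ / F = 1.208 × 1.29 × 8 / 0.59 = 21.13 mg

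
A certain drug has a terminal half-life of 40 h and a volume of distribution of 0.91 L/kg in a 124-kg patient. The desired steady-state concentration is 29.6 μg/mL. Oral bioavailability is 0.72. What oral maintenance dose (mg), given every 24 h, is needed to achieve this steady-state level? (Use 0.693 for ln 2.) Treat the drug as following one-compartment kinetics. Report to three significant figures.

Total Vd = 0.91 × 124 = 112.8 L
k = 0.693/40 = 0.01733 h⁻¹, so CL = k·Vd = 0.01733 × 112.8 = 1.955 L/h
D = CL × Css × τ / F = 1.955 × 29.6 × 24 / 0.72 = 1929 mg

1930 mg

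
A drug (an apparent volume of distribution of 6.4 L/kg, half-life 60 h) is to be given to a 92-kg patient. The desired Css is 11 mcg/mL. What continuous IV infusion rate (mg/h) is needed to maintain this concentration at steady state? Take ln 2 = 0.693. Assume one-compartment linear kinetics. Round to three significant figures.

74.8 mg/h

Vd(total) = 92 kg × 6.4 L/kg = 588.8 L
CL = ln 2 · Vd / t½ = 0.693 × 588.8 / 60 = 6.801 L/h
Infusion rate = CL × Css = 6.801 × 11 = 74.81 mg/h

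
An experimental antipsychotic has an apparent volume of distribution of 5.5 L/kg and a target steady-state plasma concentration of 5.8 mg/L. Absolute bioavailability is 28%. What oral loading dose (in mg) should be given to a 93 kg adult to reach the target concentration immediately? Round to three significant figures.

Vd(total) = 93 kg × 5.5 L/kg = 511.5 L
LD = Vd × C / F = 511.5 × 5.800 / 0.28 = 10600 mg

10600 mg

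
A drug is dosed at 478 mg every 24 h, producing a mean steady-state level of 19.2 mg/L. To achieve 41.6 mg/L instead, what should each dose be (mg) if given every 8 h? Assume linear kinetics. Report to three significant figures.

345 mg

For first-order elimination, Css ∝ F·D/(CL·τ); F and CL are unchanged, so Css ∝ D/τ.
D₂ = D₁ × (Css,target / Css,current) × (τ₂/τ₁) = 478 × (41.6/19.2) × (8/24) = 345.2 mg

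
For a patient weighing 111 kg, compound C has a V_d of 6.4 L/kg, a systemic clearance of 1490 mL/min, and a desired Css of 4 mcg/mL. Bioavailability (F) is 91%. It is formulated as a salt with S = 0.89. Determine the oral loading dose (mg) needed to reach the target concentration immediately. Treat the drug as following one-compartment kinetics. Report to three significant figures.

3510 mg

Vd(total) = 111 kg × 6.4 L/kg = 710.4 L
The loading dose fills Vd to the target concentration; clearance is irrelevant here.
LD = Vd × C / F / S = 710.4 × 4.000 / 0.91 / 0.89 = 3509 mg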